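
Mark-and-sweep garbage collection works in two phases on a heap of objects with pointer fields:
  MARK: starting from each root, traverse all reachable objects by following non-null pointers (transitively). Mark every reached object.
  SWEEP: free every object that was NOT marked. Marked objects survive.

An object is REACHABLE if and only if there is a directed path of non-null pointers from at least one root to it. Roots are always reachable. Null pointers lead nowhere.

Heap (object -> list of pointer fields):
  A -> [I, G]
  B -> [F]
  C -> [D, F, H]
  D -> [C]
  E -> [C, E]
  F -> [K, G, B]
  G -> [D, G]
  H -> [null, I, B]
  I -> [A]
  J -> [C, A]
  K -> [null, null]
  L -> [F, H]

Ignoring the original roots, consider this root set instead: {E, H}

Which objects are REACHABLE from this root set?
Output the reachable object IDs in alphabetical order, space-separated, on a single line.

Answer: A B C D E F G H I K

Derivation:
Roots: E H
Mark E: refs=C E, marked=E
Mark H: refs=null I B, marked=E H
Mark C: refs=D F H, marked=C E H
Mark I: refs=A, marked=C E H I
Mark B: refs=F, marked=B C E H I
Mark D: refs=C, marked=B C D E H I
Mark F: refs=K G B, marked=B C D E F H I
Mark A: refs=I G, marked=A B C D E F H I
Mark K: refs=null null, marked=A B C D E F H I K
Mark G: refs=D G, marked=A B C D E F G H I K
Unmarked (collected): J L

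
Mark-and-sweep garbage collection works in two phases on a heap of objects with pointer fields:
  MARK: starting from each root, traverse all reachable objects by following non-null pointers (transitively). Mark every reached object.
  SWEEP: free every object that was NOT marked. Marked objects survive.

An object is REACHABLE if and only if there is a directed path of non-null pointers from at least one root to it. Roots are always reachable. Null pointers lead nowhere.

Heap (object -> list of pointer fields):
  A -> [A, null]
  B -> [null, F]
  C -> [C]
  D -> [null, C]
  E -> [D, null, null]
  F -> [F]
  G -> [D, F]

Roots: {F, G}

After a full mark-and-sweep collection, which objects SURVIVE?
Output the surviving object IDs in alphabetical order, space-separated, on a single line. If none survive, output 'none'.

Roots: F G
Mark F: refs=F, marked=F
Mark G: refs=D F, marked=F G
Mark D: refs=null C, marked=D F G
Mark C: refs=C, marked=C D F G
Unmarked (collected): A B E

Answer: C D F G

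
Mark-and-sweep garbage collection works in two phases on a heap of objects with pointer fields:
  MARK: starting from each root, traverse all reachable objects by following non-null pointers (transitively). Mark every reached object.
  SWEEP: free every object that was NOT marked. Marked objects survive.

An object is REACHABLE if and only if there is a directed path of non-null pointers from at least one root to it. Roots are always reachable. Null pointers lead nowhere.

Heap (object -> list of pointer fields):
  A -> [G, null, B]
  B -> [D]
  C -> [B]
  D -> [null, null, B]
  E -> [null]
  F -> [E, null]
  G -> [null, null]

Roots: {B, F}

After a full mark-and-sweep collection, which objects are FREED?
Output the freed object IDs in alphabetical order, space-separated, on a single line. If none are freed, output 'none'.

Roots: B F
Mark B: refs=D, marked=B
Mark F: refs=E null, marked=B F
Mark D: refs=null null B, marked=B D F
Mark E: refs=null, marked=B D E F
Unmarked (collected): A C G

Answer: A C G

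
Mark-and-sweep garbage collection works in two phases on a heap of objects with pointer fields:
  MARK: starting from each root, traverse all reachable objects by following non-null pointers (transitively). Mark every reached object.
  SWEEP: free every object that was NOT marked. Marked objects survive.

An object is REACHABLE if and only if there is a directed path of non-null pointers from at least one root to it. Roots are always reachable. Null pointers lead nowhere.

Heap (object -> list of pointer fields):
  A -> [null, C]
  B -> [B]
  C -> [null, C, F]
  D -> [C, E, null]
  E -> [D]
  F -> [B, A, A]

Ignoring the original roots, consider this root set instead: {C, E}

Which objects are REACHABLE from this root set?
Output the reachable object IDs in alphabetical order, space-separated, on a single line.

Roots: C E
Mark C: refs=null C F, marked=C
Mark E: refs=D, marked=C E
Mark F: refs=B A A, marked=C E F
Mark D: refs=C E null, marked=C D E F
Mark B: refs=B, marked=B C D E F
Mark A: refs=null C, marked=A B C D E F
Unmarked (collected): (none)

Answer: A B C D E F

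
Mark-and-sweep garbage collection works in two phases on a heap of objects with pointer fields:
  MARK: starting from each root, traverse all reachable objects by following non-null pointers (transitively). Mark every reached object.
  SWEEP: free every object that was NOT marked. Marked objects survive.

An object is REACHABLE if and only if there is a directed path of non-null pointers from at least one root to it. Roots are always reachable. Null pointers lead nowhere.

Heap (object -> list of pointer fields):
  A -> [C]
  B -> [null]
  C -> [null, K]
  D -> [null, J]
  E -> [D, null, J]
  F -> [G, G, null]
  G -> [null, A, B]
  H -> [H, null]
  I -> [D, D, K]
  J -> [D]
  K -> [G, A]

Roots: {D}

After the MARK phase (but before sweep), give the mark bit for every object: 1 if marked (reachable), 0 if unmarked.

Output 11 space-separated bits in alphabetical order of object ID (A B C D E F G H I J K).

Answer: 0 0 0 1 0 0 0 0 0 1 0

Derivation:
Roots: D
Mark D: refs=null J, marked=D
Mark J: refs=D, marked=D J
Unmarked (collected): A B C E F G H I K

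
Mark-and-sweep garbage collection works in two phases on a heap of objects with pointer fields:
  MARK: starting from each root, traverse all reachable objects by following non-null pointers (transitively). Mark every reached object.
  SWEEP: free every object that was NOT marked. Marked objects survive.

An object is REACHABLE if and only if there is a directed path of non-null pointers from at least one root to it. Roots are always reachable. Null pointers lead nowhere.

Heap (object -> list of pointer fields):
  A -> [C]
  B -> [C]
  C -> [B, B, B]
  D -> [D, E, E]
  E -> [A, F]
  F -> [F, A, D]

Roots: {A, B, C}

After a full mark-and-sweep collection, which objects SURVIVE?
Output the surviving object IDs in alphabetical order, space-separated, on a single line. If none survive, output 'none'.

Answer: A B C

Derivation:
Roots: A B C
Mark A: refs=C, marked=A
Mark B: refs=C, marked=A B
Mark C: refs=B B B, marked=A B C
Unmarked (collected): D E F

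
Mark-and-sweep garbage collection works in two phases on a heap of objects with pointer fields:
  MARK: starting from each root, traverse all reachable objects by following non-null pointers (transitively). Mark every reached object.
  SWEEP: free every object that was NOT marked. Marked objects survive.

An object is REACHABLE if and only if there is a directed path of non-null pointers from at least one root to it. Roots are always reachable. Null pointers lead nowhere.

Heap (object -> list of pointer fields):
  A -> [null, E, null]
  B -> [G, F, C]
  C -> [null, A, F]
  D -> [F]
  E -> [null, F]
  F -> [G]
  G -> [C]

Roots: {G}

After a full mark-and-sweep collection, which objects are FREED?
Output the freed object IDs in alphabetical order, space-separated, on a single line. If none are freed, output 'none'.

Answer: B D

Derivation:
Roots: G
Mark G: refs=C, marked=G
Mark C: refs=null A F, marked=C G
Mark A: refs=null E null, marked=A C G
Mark F: refs=G, marked=A C F G
Mark E: refs=null F, marked=A C E F G
Unmarked (collected): B D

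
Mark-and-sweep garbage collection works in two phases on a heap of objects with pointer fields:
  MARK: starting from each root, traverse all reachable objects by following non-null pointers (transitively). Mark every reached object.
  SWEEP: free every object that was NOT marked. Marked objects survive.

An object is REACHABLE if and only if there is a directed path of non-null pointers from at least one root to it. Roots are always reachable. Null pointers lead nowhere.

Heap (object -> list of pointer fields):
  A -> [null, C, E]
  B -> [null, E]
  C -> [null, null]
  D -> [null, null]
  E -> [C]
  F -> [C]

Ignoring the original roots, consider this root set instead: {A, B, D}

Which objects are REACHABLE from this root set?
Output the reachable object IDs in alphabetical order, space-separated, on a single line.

Answer: A B C D E

Derivation:
Roots: A B D
Mark A: refs=null C E, marked=A
Mark B: refs=null E, marked=A B
Mark D: refs=null null, marked=A B D
Mark C: refs=null null, marked=A B C D
Mark E: refs=C, marked=A B C D E
Unmarked (collected): F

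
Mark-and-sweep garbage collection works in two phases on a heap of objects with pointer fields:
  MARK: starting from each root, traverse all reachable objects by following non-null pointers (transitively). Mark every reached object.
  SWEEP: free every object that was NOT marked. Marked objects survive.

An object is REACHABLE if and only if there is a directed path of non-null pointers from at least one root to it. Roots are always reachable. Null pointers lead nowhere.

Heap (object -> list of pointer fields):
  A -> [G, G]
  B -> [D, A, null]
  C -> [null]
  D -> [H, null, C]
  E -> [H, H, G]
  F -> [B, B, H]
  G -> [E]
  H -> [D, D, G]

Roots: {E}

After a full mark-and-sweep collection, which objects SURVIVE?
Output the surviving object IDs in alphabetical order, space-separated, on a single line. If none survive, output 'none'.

Answer: C D E G H

Derivation:
Roots: E
Mark E: refs=H H G, marked=E
Mark H: refs=D D G, marked=E H
Mark G: refs=E, marked=E G H
Mark D: refs=H null C, marked=D E G H
Mark C: refs=null, marked=C D E G H
Unmarked (collected): A B F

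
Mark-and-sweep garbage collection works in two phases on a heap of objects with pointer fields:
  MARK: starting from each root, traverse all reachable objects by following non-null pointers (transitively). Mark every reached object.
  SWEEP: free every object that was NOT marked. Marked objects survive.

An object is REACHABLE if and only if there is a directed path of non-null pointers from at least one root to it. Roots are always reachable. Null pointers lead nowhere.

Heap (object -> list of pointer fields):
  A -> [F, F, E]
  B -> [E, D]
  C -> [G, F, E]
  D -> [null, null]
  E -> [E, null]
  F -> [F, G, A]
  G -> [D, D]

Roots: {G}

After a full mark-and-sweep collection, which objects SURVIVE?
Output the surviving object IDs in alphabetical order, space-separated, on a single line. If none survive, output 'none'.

Roots: G
Mark G: refs=D D, marked=G
Mark D: refs=null null, marked=D G
Unmarked (collected): A B C E F

Answer: D G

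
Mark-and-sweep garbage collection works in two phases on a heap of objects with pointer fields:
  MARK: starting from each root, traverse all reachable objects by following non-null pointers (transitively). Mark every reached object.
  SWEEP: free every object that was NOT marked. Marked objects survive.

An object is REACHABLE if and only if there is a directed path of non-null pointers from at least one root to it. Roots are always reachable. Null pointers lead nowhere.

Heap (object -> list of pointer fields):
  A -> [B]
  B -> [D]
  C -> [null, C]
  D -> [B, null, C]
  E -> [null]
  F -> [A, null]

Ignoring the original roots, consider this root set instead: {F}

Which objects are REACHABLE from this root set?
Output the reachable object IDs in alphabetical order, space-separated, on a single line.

Answer: A B C D F

Derivation:
Roots: F
Mark F: refs=A null, marked=F
Mark A: refs=B, marked=A F
Mark B: refs=D, marked=A B F
Mark D: refs=B null C, marked=A B D F
Mark C: refs=null C, marked=A B C D F
Unmarked (collected): E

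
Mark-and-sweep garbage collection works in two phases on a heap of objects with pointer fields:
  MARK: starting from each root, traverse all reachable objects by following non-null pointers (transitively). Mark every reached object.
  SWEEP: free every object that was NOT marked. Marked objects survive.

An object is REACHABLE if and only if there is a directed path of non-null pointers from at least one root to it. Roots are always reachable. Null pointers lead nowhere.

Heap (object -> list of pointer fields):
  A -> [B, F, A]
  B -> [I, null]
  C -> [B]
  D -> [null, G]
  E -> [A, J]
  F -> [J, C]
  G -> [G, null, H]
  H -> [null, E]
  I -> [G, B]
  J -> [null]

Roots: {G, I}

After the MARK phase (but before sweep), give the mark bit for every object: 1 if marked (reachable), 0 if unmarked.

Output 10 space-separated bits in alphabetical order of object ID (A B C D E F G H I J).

Roots: G I
Mark G: refs=G null H, marked=G
Mark I: refs=G B, marked=G I
Mark H: refs=null E, marked=G H I
Mark B: refs=I null, marked=B G H I
Mark E: refs=A J, marked=B E G H I
Mark A: refs=B F A, marked=A B E G H I
Mark J: refs=null, marked=A B E G H I J
Mark F: refs=J C, marked=A B E F G H I J
Mark C: refs=B, marked=A B C E F G H I J
Unmarked (collected): D

Answer: 1 1 1 0 1 1 1 1 1 1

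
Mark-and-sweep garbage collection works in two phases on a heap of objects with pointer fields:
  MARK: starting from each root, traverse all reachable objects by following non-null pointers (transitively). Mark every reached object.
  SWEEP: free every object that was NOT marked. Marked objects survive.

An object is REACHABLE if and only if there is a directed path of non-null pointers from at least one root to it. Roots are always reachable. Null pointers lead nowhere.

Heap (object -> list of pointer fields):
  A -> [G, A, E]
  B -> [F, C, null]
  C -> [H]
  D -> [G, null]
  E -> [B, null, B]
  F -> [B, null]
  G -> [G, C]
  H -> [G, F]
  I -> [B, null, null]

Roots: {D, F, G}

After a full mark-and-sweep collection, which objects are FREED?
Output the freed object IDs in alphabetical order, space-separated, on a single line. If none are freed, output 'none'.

Roots: D F G
Mark D: refs=G null, marked=D
Mark F: refs=B null, marked=D F
Mark G: refs=G C, marked=D F G
Mark B: refs=F C null, marked=B D F G
Mark C: refs=H, marked=B C D F G
Mark H: refs=G F, marked=B C D F G H
Unmarked (collected): A E I

Answer: A E I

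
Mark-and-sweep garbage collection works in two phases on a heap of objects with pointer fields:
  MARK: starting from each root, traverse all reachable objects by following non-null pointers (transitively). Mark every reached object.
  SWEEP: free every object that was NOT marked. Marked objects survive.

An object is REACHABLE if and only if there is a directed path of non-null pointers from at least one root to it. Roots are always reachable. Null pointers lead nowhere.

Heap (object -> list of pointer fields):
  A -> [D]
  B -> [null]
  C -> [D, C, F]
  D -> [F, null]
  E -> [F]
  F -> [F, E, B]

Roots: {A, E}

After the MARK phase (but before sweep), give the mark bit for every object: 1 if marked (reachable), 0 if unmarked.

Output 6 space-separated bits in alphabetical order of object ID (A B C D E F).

Answer: 1 1 0 1 1 1

Derivation:
Roots: A E
Mark A: refs=D, marked=A
Mark E: refs=F, marked=A E
Mark D: refs=F null, marked=A D E
Mark F: refs=F E B, marked=A D E F
Mark B: refs=null, marked=A B D E F
Unmarked (collected): C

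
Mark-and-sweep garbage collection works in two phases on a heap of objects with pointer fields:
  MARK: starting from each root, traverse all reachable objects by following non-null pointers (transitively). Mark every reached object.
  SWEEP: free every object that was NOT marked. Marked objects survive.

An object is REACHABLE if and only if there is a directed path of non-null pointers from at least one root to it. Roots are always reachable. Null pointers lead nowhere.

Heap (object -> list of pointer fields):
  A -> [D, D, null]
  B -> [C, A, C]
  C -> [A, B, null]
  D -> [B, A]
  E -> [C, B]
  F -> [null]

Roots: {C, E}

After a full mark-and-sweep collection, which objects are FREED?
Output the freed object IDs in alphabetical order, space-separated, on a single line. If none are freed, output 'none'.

Roots: C E
Mark C: refs=A B null, marked=C
Mark E: refs=C B, marked=C E
Mark A: refs=D D null, marked=A C E
Mark B: refs=C A C, marked=A B C E
Mark D: refs=B A, marked=A B C D E
Unmarked (collected): F

Answer: F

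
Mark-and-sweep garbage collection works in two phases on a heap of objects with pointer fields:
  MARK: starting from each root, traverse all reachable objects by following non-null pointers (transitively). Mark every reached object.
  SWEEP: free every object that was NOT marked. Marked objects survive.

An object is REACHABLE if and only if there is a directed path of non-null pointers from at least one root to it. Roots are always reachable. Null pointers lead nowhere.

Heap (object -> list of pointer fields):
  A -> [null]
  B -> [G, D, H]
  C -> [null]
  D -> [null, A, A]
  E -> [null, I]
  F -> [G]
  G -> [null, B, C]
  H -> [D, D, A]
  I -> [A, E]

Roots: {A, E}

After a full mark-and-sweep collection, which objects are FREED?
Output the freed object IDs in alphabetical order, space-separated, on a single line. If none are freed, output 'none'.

Roots: A E
Mark A: refs=null, marked=A
Mark E: refs=null I, marked=A E
Mark I: refs=A E, marked=A E I
Unmarked (collected): B C D F G H

Answer: B C D F G H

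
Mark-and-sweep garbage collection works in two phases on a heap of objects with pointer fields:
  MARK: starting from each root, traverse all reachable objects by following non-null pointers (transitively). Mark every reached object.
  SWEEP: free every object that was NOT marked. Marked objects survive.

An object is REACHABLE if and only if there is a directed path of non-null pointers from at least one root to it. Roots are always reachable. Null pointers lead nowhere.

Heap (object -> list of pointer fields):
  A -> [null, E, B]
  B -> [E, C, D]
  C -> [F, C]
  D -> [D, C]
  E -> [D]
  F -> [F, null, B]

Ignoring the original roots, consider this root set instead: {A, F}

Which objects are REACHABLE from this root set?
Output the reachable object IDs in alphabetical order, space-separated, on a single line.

Answer: A B C D E F

Derivation:
Roots: A F
Mark A: refs=null E B, marked=A
Mark F: refs=F null B, marked=A F
Mark E: refs=D, marked=A E F
Mark B: refs=E C D, marked=A B E F
Mark D: refs=D C, marked=A B D E F
Mark C: refs=F C, marked=A B C D E F
Unmarked (collected): (none)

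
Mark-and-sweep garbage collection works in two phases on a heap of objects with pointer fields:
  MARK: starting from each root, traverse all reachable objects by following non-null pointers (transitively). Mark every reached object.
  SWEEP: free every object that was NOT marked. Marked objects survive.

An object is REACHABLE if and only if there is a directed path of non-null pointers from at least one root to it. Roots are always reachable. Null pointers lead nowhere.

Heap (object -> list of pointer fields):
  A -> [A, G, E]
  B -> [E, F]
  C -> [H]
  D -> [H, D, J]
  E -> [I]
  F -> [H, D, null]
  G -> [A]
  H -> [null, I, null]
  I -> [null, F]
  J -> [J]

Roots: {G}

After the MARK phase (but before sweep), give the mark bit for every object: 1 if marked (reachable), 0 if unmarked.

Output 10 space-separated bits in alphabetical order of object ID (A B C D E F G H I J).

Answer: 1 0 0 1 1 1 1 1 1 1

Derivation:
Roots: G
Mark G: refs=A, marked=G
Mark A: refs=A G E, marked=A G
Mark E: refs=I, marked=A E G
Mark I: refs=null F, marked=A E G I
Mark F: refs=H D null, marked=A E F G I
Mark H: refs=null I null, marked=A E F G H I
Mark D: refs=H D J, marked=A D E F G H I
Mark J: refs=J, marked=A D E F G H I J
Unmarked (collected): B C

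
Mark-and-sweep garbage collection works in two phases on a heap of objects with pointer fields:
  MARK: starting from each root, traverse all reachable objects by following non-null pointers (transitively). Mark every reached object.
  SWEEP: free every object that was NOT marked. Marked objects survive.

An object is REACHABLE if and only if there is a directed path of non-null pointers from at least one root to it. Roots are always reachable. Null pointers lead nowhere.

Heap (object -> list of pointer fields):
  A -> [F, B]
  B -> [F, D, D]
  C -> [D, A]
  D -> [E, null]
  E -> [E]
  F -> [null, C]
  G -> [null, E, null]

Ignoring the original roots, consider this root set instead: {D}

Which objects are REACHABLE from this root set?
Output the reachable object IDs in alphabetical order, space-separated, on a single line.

Roots: D
Mark D: refs=E null, marked=D
Mark E: refs=E, marked=D E
Unmarked (collected): A B C F G

Answer: D E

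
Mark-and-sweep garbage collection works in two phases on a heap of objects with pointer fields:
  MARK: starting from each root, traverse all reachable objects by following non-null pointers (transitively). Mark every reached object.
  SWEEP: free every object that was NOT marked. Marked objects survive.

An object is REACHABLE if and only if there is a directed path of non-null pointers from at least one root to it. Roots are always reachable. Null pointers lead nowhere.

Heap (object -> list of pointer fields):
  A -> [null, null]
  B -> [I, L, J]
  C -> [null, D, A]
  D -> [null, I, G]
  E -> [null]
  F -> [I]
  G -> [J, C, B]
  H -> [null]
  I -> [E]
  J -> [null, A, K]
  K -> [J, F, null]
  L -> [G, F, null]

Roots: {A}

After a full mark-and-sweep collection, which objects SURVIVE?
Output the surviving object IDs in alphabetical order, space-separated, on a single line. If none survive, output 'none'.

Roots: A
Mark A: refs=null null, marked=A
Unmarked (collected): B C D E F G H I J K L

Answer: A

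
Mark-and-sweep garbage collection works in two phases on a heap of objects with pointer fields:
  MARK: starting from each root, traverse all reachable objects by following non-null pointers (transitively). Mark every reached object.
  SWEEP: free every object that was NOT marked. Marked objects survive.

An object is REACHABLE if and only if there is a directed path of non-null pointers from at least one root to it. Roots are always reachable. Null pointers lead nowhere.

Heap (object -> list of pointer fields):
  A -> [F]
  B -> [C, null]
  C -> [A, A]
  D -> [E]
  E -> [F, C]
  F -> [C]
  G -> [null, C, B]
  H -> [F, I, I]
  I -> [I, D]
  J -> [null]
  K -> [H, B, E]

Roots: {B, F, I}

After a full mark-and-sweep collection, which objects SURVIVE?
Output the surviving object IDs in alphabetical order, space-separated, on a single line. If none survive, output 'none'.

Answer: A B C D E F I

Derivation:
Roots: B F I
Mark B: refs=C null, marked=B
Mark F: refs=C, marked=B F
Mark I: refs=I D, marked=B F I
Mark C: refs=A A, marked=B C F I
Mark D: refs=E, marked=B C D F I
Mark A: refs=F, marked=A B C D F I
Mark E: refs=F C, marked=A B C D E F I
Unmarked (collected): G H J K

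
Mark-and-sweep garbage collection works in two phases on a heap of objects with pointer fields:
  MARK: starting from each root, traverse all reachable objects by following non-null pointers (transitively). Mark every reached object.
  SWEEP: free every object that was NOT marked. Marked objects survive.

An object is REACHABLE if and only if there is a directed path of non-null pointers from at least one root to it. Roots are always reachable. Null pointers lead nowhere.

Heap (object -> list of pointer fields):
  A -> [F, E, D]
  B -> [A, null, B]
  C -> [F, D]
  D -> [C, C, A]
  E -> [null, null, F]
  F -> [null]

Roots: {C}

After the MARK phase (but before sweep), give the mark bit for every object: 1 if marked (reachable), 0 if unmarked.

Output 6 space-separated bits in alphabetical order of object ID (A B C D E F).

Answer: 1 0 1 1 1 1

Derivation:
Roots: C
Mark C: refs=F D, marked=C
Mark F: refs=null, marked=C F
Mark D: refs=C C A, marked=C D F
Mark A: refs=F E D, marked=A C D F
Mark E: refs=null null F, marked=A C D E F
Unmarked (collected): B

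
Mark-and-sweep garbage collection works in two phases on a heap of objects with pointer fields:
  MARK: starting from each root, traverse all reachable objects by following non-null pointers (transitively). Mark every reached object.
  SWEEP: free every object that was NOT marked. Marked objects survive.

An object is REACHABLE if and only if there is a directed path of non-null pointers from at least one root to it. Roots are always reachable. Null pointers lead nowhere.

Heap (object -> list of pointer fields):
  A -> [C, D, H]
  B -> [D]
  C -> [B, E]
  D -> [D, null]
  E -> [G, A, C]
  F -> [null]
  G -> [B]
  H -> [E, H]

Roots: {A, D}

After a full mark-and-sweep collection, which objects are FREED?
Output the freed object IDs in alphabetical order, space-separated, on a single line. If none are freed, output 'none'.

Roots: A D
Mark A: refs=C D H, marked=A
Mark D: refs=D null, marked=A D
Mark C: refs=B E, marked=A C D
Mark H: refs=E H, marked=A C D H
Mark B: refs=D, marked=A B C D H
Mark E: refs=G A C, marked=A B C D E H
Mark G: refs=B, marked=A B C D E G H
Unmarked (collected): F

Answer: F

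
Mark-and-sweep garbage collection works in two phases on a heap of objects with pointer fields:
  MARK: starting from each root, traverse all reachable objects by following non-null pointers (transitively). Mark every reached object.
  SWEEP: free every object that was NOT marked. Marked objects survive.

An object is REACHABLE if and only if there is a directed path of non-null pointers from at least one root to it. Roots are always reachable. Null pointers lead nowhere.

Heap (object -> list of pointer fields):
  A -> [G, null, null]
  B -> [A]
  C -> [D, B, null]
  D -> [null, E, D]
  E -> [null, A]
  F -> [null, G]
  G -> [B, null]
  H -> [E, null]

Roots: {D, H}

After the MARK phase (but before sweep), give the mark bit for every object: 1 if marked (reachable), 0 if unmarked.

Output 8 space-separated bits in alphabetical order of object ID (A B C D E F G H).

Answer: 1 1 0 1 1 0 1 1

Derivation:
Roots: D H
Mark D: refs=null E D, marked=D
Mark H: refs=E null, marked=D H
Mark E: refs=null A, marked=D E H
Mark A: refs=G null null, marked=A D E H
Mark G: refs=B null, marked=A D E G H
Mark B: refs=A, marked=A B D E G H
Unmarked (collected): C F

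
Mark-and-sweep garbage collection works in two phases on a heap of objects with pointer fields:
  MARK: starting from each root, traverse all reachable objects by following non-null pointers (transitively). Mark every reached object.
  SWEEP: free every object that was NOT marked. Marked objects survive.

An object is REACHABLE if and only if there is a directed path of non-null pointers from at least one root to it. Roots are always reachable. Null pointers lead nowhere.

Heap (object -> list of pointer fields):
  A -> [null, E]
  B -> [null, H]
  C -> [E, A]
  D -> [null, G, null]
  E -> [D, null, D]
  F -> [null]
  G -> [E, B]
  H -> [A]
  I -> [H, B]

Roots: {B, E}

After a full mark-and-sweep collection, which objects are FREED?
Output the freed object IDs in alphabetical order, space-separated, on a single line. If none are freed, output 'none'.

Answer: C F I

Derivation:
Roots: B E
Mark B: refs=null H, marked=B
Mark E: refs=D null D, marked=B E
Mark H: refs=A, marked=B E H
Mark D: refs=null G null, marked=B D E H
Mark A: refs=null E, marked=A B D E H
Mark G: refs=E B, marked=A B D E G H
Unmarked (collected): C F I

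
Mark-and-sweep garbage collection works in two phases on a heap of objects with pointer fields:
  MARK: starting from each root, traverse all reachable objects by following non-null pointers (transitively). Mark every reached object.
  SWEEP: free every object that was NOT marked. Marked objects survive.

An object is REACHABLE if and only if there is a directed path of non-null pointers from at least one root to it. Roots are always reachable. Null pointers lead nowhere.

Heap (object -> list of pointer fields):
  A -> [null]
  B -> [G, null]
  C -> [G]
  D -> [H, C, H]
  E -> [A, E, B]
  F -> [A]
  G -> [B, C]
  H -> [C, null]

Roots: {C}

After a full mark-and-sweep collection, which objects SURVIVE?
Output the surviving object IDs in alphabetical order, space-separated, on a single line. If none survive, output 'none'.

Answer: B C G

Derivation:
Roots: C
Mark C: refs=G, marked=C
Mark G: refs=B C, marked=C G
Mark B: refs=G null, marked=B C G
Unmarked (collected): A D E F H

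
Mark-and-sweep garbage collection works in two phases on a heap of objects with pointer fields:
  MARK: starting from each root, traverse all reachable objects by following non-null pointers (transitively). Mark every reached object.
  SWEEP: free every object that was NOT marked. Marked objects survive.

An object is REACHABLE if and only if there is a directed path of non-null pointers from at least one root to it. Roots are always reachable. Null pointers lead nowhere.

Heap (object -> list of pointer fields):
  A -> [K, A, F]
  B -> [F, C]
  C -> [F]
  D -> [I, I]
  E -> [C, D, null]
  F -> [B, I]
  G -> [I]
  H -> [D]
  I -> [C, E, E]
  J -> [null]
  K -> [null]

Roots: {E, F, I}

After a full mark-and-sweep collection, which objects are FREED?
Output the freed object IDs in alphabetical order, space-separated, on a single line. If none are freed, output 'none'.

Roots: E F I
Mark E: refs=C D null, marked=E
Mark F: refs=B I, marked=E F
Mark I: refs=C E E, marked=E F I
Mark C: refs=F, marked=C E F I
Mark D: refs=I I, marked=C D E F I
Mark B: refs=F C, marked=B C D E F I
Unmarked (collected): A G H J K

Answer: A G H J K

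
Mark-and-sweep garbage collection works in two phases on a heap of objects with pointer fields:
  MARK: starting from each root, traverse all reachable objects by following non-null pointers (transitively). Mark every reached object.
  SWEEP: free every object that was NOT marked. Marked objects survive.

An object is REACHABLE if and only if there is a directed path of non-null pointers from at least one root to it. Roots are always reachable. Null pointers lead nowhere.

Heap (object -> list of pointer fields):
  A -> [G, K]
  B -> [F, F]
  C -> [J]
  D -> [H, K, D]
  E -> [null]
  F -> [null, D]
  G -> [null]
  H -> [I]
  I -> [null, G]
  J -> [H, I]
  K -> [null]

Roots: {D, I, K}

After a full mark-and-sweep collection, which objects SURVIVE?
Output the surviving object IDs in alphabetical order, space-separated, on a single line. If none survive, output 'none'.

Answer: D G H I K

Derivation:
Roots: D I K
Mark D: refs=H K D, marked=D
Mark I: refs=null G, marked=D I
Mark K: refs=null, marked=D I K
Mark H: refs=I, marked=D H I K
Mark G: refs=null, marked=D G H I K
Unmarked (collected): A B C E F J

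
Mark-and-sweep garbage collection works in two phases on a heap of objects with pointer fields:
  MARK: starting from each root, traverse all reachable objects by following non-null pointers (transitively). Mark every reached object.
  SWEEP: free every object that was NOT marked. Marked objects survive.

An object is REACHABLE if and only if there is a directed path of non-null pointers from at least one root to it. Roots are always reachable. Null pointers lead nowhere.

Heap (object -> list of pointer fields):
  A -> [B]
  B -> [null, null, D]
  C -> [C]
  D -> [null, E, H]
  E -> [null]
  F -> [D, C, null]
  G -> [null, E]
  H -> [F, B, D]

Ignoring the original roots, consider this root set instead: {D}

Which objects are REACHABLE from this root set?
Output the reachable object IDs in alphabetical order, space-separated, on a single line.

Roots: D
Mark D: refs=null E H, marked=D
Mark E: refs=null, marked=D E
Mark H: refs=F B D, marked=D E H
Mark F: refs=D C null, marked=D E F H
Mark B: refs=null null D, marked=B D E F H
Mark C: refs=C, marked=B C D E F H
Unmarked (collected): A G

Answer: B C D E F H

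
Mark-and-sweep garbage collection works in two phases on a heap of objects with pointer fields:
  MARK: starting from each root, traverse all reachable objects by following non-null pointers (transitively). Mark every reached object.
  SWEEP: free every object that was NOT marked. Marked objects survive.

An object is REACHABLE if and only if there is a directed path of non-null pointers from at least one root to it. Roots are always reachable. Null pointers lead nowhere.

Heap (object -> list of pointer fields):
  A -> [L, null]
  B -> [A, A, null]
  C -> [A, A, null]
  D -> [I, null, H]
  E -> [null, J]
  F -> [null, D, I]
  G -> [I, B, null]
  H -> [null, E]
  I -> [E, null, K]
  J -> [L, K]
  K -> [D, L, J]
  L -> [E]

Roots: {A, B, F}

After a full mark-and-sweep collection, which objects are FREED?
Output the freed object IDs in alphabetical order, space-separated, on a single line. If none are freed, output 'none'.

Answer: C G

Derivation:
Roots: A B F
Mark A: refs=L null, marked=A
Mark B: refs=A A null, marked=A B
Mark F: refs=null D I, marked=A B F
Mark L: refs=E, marked=A B F L
Mark D: refs=I null H, marked=A B D F L
Mark I: refs=E null K, marked=A B D F I L
Mark E: refs=null J, marked=A B D E F I L
Mark H: refs=null E, marked=A B D E F H I L
Mark K: refs=D L J, marked=A B D E F H I K L
Mark J: refs=L K, marked=A B D E F H I J K L
Unmarked (collected): C G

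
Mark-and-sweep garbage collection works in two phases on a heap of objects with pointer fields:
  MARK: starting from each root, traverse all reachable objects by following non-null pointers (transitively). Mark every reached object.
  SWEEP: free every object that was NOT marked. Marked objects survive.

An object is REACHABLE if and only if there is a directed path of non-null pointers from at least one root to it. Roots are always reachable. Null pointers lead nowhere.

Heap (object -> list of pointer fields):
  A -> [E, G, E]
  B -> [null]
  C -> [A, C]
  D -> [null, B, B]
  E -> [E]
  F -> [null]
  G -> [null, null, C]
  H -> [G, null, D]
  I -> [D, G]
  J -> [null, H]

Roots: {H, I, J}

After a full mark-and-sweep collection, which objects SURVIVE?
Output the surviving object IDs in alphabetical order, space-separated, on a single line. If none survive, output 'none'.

Answer: A B C D E G H I J

Derivation:
Roots: H I J
Mark H: refs=G null D, marked=H
Mark I: refs=D G, marked=H I
Mark J: refs=null H, marked=H I J
Mark G: refs=null null C, marked=G H I J
Mark D: refs=null B B, marked=D G H I J
Mark C: refs=A C, marked=C D G H I J
Mark B: refs=null, marked=B C D G H I J
Mark A: refs=E G E, marked=A B C D G H I J
Mark E: refs=E, marked=A B C D E G H I J
Unmarked (collected): F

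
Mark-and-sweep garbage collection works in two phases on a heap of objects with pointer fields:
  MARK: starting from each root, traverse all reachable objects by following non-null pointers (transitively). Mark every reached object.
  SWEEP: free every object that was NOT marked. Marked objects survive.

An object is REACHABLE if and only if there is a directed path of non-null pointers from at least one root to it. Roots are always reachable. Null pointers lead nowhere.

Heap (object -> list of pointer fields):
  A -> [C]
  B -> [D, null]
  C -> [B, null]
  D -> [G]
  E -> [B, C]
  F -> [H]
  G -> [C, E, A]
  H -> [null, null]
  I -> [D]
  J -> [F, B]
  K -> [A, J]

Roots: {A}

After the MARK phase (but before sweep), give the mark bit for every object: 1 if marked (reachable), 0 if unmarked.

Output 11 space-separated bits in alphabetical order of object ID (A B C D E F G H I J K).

Roots: A
Mark A: refs=C, marked=A
Mark C: refs=B null, marked=A C
Mark B: refs=D null, marked=A B C
Mark D: refs=G, marked=A B C D
Mark G: refs=C E A, marked=A B C D G
Mark E: refs=B C, marked=A B C D E G
Unmarked (collected): F H I J K

Answer: 1 1 1 1 1 0 1 0 0 0 0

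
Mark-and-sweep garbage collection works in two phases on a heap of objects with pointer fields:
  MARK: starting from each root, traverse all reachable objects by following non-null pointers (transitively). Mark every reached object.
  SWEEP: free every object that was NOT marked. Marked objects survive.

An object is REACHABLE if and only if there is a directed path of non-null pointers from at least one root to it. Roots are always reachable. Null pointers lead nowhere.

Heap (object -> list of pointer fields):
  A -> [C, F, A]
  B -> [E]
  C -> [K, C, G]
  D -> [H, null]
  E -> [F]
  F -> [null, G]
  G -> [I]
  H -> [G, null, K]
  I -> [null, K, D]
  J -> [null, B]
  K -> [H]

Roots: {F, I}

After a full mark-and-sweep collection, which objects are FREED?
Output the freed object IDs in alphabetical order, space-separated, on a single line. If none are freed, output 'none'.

Roots: F I
Mark F: refs=null G, marked=F
Mark I: refs=null K D, marked=F I
Mark G: refs=I, marked=F G I
Mark K: refs=H, marked=F G I K
Mark D: refs=H null, marked=D F G I K
Mark H: refs=G null K, marked=D F G H I K
Unmarked (collected): A B C E J

Answer: A B C E J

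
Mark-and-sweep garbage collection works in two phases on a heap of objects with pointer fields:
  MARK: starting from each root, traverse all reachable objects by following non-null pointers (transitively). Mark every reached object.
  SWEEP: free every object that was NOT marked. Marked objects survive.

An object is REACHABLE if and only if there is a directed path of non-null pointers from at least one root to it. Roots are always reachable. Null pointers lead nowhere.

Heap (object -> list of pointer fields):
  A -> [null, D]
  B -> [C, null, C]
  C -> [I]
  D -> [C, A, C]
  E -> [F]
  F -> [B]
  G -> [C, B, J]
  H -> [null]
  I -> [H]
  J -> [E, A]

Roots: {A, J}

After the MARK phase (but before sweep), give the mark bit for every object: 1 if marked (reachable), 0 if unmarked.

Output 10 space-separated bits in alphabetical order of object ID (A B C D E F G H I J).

Answer: 1 1 1 1 1 1 0 1 1 1

Derivation:
Roots: A J
Mark A: refs=null D, marked=A
Mark J: refs=E A, marked=A J
Mark D: refs=C A C, marked=A D J
Mark E: refs=F, marked=A D E J
Mark C: refs=I, marked=A C D E J
Mark F: refs=B, marked=A C D E F J
Mark I: refs=H, marked=A C D E F I J
Mark B: refs=C null C, marked=A B C D E F I J
Mark H: refs=null, marked=A B C D E F H I J
Unmarked (collected): G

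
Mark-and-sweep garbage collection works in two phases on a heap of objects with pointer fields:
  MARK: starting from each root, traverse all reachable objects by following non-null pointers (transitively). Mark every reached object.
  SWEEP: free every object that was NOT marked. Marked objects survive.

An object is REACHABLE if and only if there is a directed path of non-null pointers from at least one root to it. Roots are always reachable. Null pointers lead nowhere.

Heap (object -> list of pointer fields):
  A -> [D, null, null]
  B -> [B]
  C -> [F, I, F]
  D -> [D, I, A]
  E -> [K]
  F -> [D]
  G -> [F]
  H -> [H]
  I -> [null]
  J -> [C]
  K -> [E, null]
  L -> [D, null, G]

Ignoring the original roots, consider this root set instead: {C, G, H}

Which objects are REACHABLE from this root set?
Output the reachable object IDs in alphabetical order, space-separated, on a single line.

Roots: C G H
Mark C: refs=F I F, marked=C
Mark G: refs=F, marked=C G
Mark H: refs=H, marked=C G H
Mark F: refs=D, marked=C F G H
Mark I: refs=null, marked=C F G H I
Mark D: refs=D I A, marked=C D F G H I
Mark A: refs=D null null, marked=A C D F G H I
Unmarked (collected): B E J K L

Answer: A C D F G H I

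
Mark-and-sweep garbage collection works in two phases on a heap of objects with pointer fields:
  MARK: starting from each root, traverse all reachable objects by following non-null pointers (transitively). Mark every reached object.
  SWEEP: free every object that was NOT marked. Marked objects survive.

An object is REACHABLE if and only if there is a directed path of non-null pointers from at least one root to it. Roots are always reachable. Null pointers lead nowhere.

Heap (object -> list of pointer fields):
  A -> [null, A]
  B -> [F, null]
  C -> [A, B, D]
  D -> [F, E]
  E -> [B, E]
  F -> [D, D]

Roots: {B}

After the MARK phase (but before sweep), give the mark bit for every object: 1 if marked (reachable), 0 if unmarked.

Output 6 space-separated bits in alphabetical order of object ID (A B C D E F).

Roots: B
Mark B: refs=F null, marked=B
Mark F: refs=D D, marked=B F
Mark D: refs=F E, marked=B D F
Mark E: refs=B E, marked=B D E F
Unmarked (collected): A C

Answer: 0 1 0 1 1 1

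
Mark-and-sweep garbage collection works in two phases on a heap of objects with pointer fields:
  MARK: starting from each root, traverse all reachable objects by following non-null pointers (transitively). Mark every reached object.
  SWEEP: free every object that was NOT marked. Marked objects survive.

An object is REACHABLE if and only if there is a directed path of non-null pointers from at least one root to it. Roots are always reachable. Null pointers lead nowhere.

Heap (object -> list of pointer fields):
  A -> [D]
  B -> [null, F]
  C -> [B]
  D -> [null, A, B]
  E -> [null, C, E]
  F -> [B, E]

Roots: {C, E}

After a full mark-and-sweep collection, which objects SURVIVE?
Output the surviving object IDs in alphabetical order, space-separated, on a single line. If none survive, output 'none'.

Answer: B C E F

Derivation:
Roots: C E
Mark C: refs=B, marked=C
Mark E: refs=null C E, marked=C E
Mark B: refs=null F, marked=B C E
Mark F: refs=B E, marked=B C E F
Unmarked (collected): A D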